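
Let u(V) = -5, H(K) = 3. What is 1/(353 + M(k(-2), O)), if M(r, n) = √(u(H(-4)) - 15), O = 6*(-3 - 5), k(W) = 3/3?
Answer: 353/124629 - 2*I*√5/124629 ≈ 0.0028324 - 3.5884e-5*I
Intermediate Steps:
k(W) = 1 (k(W) = 3*(⅓) = 1)
O = -48 (O = 6*(-8) = -48)
M(r, n) = 2*I*√5 (M(r, n) = √(-5 - 15) = √(-20) = 2*I*√5)
1/(353 + M(k(-2), O)) = 1/(353 + 2*I*√5)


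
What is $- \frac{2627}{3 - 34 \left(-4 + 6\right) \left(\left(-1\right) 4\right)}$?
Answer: $- \frac{2627}{275} \approx -9.5527$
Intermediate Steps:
$- \frac{2627}{3 - 34 \left(-4 + 6\right) \left(\left(-1\right) 4\right)} = - \frac{2627}{3 - 34 \cdot 2 \left(-4\right)} = - \frac{2627}{3 - -272} = - \frac{2627}{3 + 272} = - \frac{2627}{275}$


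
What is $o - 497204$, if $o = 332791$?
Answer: $-164413$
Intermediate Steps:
$o - 497204 = 332791 - 497204 = -164413$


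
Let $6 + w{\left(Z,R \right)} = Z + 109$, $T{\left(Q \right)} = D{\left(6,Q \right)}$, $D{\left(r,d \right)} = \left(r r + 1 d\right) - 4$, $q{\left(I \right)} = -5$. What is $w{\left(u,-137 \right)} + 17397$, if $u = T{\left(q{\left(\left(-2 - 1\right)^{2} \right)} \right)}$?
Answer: $17527$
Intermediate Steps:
$D{\left(r,d \right)} = -4 + d + r^{2}$ ($D{\left(r,d \right)} = \left(r^{2} + d\right) - 4 = \left(d + r^{2}\right) - 4 = -4 + d + r^{2}$)
$T{\left(Q \right)} = 32 + Q$ ($T{\left(Q \right)} = -4 + Q + 6^{2} = -4 + Q + 36 = 32 + Q$)
$u = 27$ ($u = 32 - 5 = 27$)
$w{\left(Z,R \right)} = 103 + Z$ ($w{\left(Z,R \right)} = -6 + \left(Z + 109\right) = -6 + \left(109 + Z\right) = 103 + Z$)
$w{\left(u,-137 \right)} + 17397 = \left(103 + 27\right) + 17397 = 130 + 17397 = 17527$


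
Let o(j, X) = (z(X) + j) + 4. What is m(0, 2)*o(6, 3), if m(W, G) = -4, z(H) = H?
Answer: -52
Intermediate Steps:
o(j, X) = 4 + X + j (o(j, X) = (X + j) + 4 = 4 + X + j)
m(0, 2)*o(6, 3) = -4*(4 + 3 + 6) = -4*13 = -52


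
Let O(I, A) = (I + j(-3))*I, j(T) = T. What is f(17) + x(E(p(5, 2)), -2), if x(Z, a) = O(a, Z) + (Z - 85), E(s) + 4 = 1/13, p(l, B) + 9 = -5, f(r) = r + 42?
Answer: -259/13 ≈ -19.923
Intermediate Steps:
f(r) = 42 + r
O(I, A) = I*(-3 + I) (O(I, A) = (I - 3)*I = (-3 + I)*I = I*(-3 + I))
p(l, B) = -14 (p(l, B) = -9 - 5 = -14)
E(s) = -51/13 (E(s) = -4 + 1/13 = -51/13)
x(Z, a) = -85 + Z + a*(-3 + a) (x(Z, a) = a*(-3 + a) + (Z - 85) = a*(-3 + a) + (-85 + Z) = -85 + Z + a*(-3 + a))
f(17) + x(E(p(5, 2)), -2) = (42 + 17) + (-85 - 51/13 - 2*(-3 - 2)) = 59 + (-85 - 51/13 - 2*(-5)) = 59 + (-85 - 51/13 + 10) = 59 - 1026/13 = -259/13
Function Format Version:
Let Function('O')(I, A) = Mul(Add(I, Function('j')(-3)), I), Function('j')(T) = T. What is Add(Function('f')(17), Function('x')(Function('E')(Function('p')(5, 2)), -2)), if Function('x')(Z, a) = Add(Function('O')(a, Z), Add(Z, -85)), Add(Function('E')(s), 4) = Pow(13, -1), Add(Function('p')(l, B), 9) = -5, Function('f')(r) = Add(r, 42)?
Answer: Rational(-259, 13) ≈ -19.923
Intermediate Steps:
Function('f')(r) = Add(42, r)
Function('O')(I, A) = Mul(I, Add(-3, I)) (Function('O')(I, A) = Mul(Add(I, -3), I) = Mul(Add(-3, I), I) = Mul(I, Add(-3, I)))
Function('p')(l, B) = -14 (Function('p')(l, B) = Add(-9, -5) = -14)
Function('E')(s) = Rational(-51, 13) (Function('E')(s) = Add(-4, Pow(13, -1)) = Add(-4, Rational(1, 13)) = Rational(-51, 13))
Function('x')(Z, a) = Add(-85, Z, Mul(a, Add(-3, a))) (Function('x')(Z, a) = Add(Mul(a, Add(-3, a)), Add(Z, -85)) = Add(Mul(a, Add(-3, a)), Add(-85, Z)) = Add(-85, Z, Mul(a, Add(-3, a))))
Add(Function('f')(17), Function('x')(Function('E')(Function('p')(5, 2)), -2)) = Add(Add(42, 17), Add(-85, Rational(-51, 13), Mul(-2, Add(-3, -2)))) = Add(59, Add(-85, Rational(-51, 13), Mul(-2, -5))) = Add(59, Add(-85, Rational(-51, 13), 10)) = Add(59, Rational(-1026, 13)) = Rational(-259, 13)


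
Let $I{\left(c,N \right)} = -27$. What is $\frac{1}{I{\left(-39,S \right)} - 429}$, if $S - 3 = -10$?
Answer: $- \frac{1}{456} \approx -0.002193$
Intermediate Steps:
$S = -7$ ($S = 3 - 10 = -7$)
$\frac{1}{I{\left(-39,S \right)} - 429} = \frac{1}{-27 - 429} = \frac{1}{-456} = - \frac{1}{456}$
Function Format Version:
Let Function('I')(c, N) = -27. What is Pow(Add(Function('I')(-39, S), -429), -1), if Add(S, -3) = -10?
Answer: Rational(-1, 456) ≈ -0.0021930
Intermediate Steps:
S = -7 (S = Add(3, -10) = -7)
Pow(Add(Function('I')(-39, S), -429), -1) = Pow(Add(-27, -429), -1) = Pow(-456, -1) = Rational(-1, 456)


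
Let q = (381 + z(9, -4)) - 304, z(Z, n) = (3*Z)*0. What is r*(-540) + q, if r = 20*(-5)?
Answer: 54077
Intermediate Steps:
z(Z, n) = 0
r = -100
q = 77 (q = (381 + 0) - 304 = 381 - 304 = 77)
r*(-540) + q = -100*(-540) + 77 = 54000 + 77 = 54077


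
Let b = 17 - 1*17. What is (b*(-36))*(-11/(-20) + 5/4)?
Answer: 0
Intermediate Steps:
b = 0 (b = 17 - 17 = 0)
(b*(-36))*(-11/(-20) + 5/4) = (0*(-36))*(-11/(-20) + 5/4) = 0*(-11*(-1/20) + 5*(1/4)) = 0*(11/20 + 5/4) = 0*(9/5) = 0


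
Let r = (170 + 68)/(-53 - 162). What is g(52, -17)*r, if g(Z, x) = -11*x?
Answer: -44506/215 ≈ -207.00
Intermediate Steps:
r = -238/215 (r = 238/(-215) = 238*(-1/215) = -238/215 ≈ -1.1070)
g(52, -17)*r = -11*(-17)*(-238/215) = 187*(-238/215) = -44506/215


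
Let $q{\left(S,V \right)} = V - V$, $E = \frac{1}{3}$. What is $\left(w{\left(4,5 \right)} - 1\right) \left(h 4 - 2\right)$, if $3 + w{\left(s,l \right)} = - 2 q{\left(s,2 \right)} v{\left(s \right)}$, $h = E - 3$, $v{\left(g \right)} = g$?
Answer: $\frac{152}{3} \approx 50.667$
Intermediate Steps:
$E = \frac{1}{3} \approx 0.33333$
$q{\left(S,V \right)} = 0$
$h = - \frac{8}{3}$ ($h = \frac{1}{3} - 3 = - \frac{8}{3} \approx -2.6667$)
$w{\left(s,l \right)} = -3$ ($w{\left(s,l \right)} = -3 + \left(-2\right) 0 s = -3 + 0 s = -3 + 0 = -3$)
$\left(w{\left(4,5 \right)} - 1\right) \left(h 4 - 2\right) = \left(-3 - 1\right) \left(\left(- \frac{8}{3}\right) 4 - 2\right) = - 4 \left(- \frac{32}{3} - 2\right) = \left(-4\right) \left(- \frac{38}{3}\right) = \frac{152}{3}$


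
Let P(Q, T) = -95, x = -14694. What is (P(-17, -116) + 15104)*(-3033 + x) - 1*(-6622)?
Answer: -266057921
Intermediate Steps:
(P(-17, -116) + 15104)*(-3033 + x) - 1*(-6622) = (-95 + 15104)*(-3033 - 14694) - 1*(-6622) = 15009*(-17727) + 6622 = -266064543 + 6622 = -266057921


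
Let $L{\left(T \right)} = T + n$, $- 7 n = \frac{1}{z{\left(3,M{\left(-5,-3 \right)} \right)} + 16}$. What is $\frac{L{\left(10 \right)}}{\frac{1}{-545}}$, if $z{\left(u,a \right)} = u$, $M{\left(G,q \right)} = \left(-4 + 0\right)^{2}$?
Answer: $- \frac{724305}{133} \approx -5445.9$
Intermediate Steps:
$M{\left(G,q \right)} = 16$ ($M{\left(G,q \right)} = \left(-4\right)^{2} = 16$)
$n = - \frac{1}{133}$ ($n = - \frac{1}{7 \left(3 + 16\right)} = - \frac{1}{7 \cdot 19} = \left(- \frac{1}{7}\right) \frac{1}{19} = - \frac{1}{133} \approx -0.0075188$)
$L{\left(T \right)} = - \frac{1}{133} + T$ ($L{\left(T \right)} = T - \frac{1}{133} = - \frac{1}{133} + T$)
$\frac{L{\left(10 \right)}}{\frac{1}{-545}} = \frac{- \frac{1}{133} + 10}{\frac{1}{-545}} = \frac{1329}{133 \left(- \frac{1}{545}\right)} = \frac{1329}{133} \left(-545\right) = - \frac{724305}{133}$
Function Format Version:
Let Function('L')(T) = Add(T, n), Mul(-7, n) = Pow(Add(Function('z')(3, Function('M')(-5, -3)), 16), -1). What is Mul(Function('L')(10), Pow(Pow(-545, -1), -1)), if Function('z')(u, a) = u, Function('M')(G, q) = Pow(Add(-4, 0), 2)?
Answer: Rational(-724305, 133) ≈ -5445.9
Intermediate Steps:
Function('M')(G, q) = 16 (Function('M')(G, q) = Pow(-4, 2) = 16)
n = Rational(-1, 133) (n = Mul(Rational(-1, 7), Pow(Add(3, 16), -1)) = Mul(Rational(-1, 7), Pow(19, -1)) = Mul(Rational(-1, 7), Rational(1, 19)) = Rational(-1, 133) ≈ -0.0075188)
Function('L')(T) = Add(Rational(-1, 133), T) (Function('L')(T) = Add(T, Rational(-1, 133)) = Add(Rational(-1, 133), T))
Mul(Function('L')(10), Pow(Pow(-545, -1), -1)) = Mul(Add(Rational(-1, 133), 10), Pow(Pow(-545, -1), -1)) = Mul(Rational(1329, 133), Pow(Rational(-1, 545), -1)) = Mul(Rational(1329, 133), -545) = Rational(-724305, 133)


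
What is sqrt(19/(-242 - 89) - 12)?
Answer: I*sqrt(1321021)/331 ≈ 3.4724*I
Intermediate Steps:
sqrt(19/(-242 - 89) - 12) = sqrt(19/(-331) - 12) = sqrt(19*(-1/331) - 12) = sqrt(-19/331 - 12) = sqrt(-3991/331) = I*sqrt(1321021)/331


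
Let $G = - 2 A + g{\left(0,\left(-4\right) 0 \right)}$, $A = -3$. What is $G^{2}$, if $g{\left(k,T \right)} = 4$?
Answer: $100$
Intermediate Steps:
$G = 10$ ($G = \left(-2\right) \left(-3\right) + 4 = 6 + 4 = 10$)
$G^{2} = 10^{2} = 100$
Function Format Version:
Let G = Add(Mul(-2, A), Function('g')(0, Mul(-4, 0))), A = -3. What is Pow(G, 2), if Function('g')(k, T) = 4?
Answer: 100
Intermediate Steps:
G = 10 (G = Add(Mul(-2, -3), 4) = Add(6, 4) = 10)
Pow(G, 2) = Pow(10, 2) = 100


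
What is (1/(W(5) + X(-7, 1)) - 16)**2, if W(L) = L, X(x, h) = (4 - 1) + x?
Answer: 225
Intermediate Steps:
X(x, h) = 3 + x
(1/(W(5) + X(-7, 1)) - 16)**2 = (1/(5 + (3 - 7)) - 16)**2 = (1/(5 - 4) - 16)**2 = (1/1 - 16)**2 = (1 - 16)**2 = (-15)**2 = 225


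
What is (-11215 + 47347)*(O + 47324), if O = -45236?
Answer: 75443616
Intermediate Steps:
(-11215 + 47347)*(O + 47324) = (-11215 + 47347)*(-45236 + 47324) = 36132*2088 = 75443616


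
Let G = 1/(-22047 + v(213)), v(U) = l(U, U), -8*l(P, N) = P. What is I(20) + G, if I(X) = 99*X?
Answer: 349646212/176589 ≈ 1980.0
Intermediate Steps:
l(P, N) = -P/8
v(U) = -U/8
G = -8/176589 (G = 1/(-22047 - ⅛*213) = 1/(-22047 - 213/8) = 1/(-176589/8) = -8/176589 ≈ -4.5303e-5)
I(20) + G = 99*20 - 8/176589 = 1980 - 8/176589 = 349646212/176589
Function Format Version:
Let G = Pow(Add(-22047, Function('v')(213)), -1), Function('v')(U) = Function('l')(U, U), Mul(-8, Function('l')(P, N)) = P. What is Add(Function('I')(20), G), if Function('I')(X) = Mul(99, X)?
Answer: Rational(349646212, 176589) ≈ 1980.0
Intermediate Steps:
Function('l')(P, N) = Mul(Rational(-1, 8), P)
Function('v')(U) = Mul(Rational(-1, 8), U)
G = Rational(-8, 176589) (G = Pow(Add(-22047, Mul(Rational(-1, 8), 213)), -1) = Pow(Add(-22047, Rational(-213, 8)), -1) = Pow(Rational(-176589, 8), -1) = Rational(-8, 176589) ≈ -4.5303e-5)
Add(Function('I')(20), G) = Add(Mul(99, 20), Rational(-8, 176589)) = Add(1980, Rational(-8, 176589)) = Rational(349646212, 176589)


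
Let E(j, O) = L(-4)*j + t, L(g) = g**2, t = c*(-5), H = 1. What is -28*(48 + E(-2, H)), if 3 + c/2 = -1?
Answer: -1568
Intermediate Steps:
c = -8 (c = -6 + 2*(-1) = -6 - 2 = -8)
t = 40 (t = -8*(-5) = 40)
E(j, O) = 40 + 16*j (E(j, O) = (-4)**2*j + 40 = 16*j + 40 = 40 + 16*j)
-28*(48 + E(-2, H)) = -28*(48 + (40 + 16*(-2))) = -28*(48 + (40 - 32)) = -28*(48 + 8) = -28*56 = -1568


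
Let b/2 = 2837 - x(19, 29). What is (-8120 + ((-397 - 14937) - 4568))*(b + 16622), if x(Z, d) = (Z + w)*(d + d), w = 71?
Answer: -332228832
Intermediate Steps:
x(Z, d) = 2*d*(71 + Z) (x(Z, d) = (Z + 71)*(d + d) = (71 + Z)*(2*d) = 2*d*(71 + Z))
b = -4766 (b = 2*(2837 - 2*29*(71 + 19)) = 2*(2837 - 2*29*90) = 2*(2837 - 1*5220) = 2*(2837 - 5220) = 2*(-2383) = -4766)
(-8120 + ((-397 - 14937) - 4568))*(b + 16622) = (-8120 + ((-397 - 14937) - 4568))*(-4766 + 16622) = (-8120 + (-15334 - 4568))*11856 = (-8120 - 19902)*11856 = -28022*11856 = -332228832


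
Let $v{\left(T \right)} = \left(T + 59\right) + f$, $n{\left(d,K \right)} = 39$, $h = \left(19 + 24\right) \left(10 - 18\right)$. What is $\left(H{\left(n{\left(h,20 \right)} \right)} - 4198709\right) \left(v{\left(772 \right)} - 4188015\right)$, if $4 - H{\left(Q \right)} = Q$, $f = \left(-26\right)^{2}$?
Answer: $17578075345952$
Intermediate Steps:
$f = 676$
$h = -344$ ($h = 43 \left(-8\right) = -344$)
$H{\left(Q \right)} = 4 - Q$
$v{\left(T \right)} = 735 + T$ ($v{\left(T \right)} = \left(T + 59\right) + 676 = \left(59 + T\right) + 676 = 735 + T$)
$\left(H{\left(n{\left(h,20 \right)} \right)} - 4198709\right) \left(v{\left(772 \right)} - 4188015\right) = \left(\left(4 - 39\right) - 4198709\right) \left(\left(735 + 772\right) - 4188015\right) = \left(\left(4 - 39\right) - 4198709\right) \left(1507 - 4188015\right) = \left(-35 - 4198709\right) \left(-4186508\right) = \left(-4198744\right) \left(-4186508\right) = 17578075345952$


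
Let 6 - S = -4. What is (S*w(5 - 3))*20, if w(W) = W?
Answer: 400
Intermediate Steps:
S = 10 (S = 6 - 1*(-4) = 6 + 4 = 10)
(S*w(5 - 3))*20 = (10*(5 - 3))*20 = (10*2)*20 = 20*20 = 400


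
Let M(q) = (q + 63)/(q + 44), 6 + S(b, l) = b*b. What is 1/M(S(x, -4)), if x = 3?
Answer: 47/66 ≈ 0.71212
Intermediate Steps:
S(b, l) = -6 + b² (S(b, l) = -6 + b*b = -6 + b²)
M(q) = (63 + q)/(44 + q)
1/M(S(x, -4)) = 1/((63 + (-6 + 3²))/(44 + (-6 + 3²))) = 1/((63 + (-6 + 9))/(44 + (-6 + 9))) = 1/((63 + 3)/(44 + 3)) = 1/(66/47) = 47/66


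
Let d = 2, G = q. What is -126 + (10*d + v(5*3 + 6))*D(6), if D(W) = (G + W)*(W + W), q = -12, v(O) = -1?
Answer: -1494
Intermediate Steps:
G = -12
D(W) = 2*W*(-12 + W) (D(W) = (-12 + W)*(W + W) = (-12 + W)*(2*W) = 2*W*(-12 + W))
-126 + (10*d + v(5*3 + 6))*D(6) = -126 + (10*2 - 1)*(2*6*(-12 + 6)) = -126 + (20 - 1)*(2*6*(-6)) = -126 + 19*(-72) = -126 - 1368 = -1494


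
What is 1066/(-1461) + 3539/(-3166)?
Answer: -8545435/4625526 ≈ -1.8475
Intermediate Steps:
1066/(-1461) + 3539/(-3166) = 1066*(-1/1461) + 3539*(-1/3166) = -1066/1461 - 3539/3166 = -8545435/4625526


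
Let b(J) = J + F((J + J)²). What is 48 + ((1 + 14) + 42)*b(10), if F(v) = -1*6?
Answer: 276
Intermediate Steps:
F(v) = -6
b(J) = -6 + J (b(J) = J - 6 = -6 + J)
48 + ((1 + 14) + 42)*b(10) = 48 + ((1 + 14) + 42)*(-6 + 10) = 48 + (15 + 42)*4 = 48 + 57*4 = 48 + 228 = 276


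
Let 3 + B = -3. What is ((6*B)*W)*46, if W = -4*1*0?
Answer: 0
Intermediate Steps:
B = -6 (B = -3 - 3 = -6)
W = 0 (W = -4*0 = 0)
((6*B)*W)*46 = ((6*(-6))*0)*46 = -36*0*46 = 0*46 = 0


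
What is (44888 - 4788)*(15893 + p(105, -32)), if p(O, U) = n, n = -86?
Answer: 633860700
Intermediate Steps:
p(O, U) = -86
(44888 - 4788)*(15893 + p(105, -32)) = (44888 - 4788)*(15893 - 86) = 40100*15807 = 633860700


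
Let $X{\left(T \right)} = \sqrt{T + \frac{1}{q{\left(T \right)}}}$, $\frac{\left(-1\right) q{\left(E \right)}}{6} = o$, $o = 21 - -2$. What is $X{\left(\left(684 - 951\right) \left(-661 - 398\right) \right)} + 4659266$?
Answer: $4659266 + \frac{17 \sqrt{18632346}}{138} \approx 4.6598 \cdot 10^{6}$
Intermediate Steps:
$o = 23$ ($o = 21 + 2 = 23$)
$q{\left(E \right)} = -138$ ($q{\left(E \right)} = \left(-6\right) 23 = -138$)
$X{\left(T \right)} = \sqrt{- \frac{1}{138} + T}$ ($X{\left(T \right)} = \sqrt{T + \frac{1}{-138}} = \sqrt{T - \frac{1}{138}} = \sqrt{- \frac{1}{138} + T}$)
$X{\left(\left(684 - 951\right) \left(-661 - 398\right) \right)} + 4659266 = \frac{\sqrt{-138 + 19044 \left(684 - 951\right) \left(-661 - 398\right)}}{138} + 4659266 = \frac{\sqrt{-138 + 19044 \left(\left(-267\right) \left(-1059\right)\right)}}{138} + 4659266 = \frac{\sqrt{-138 + 19044 \cdot 282753}}{138} + 4659266 = \frac{\sqrt{-138 + 5384748132}}{138} + 4659266 = \frac{\sqrt{5384747994}}{138} + 4659266 = \frac{17 \sqrt{18632346}}{138} + 4659266 = 4659266 + \frac{17 \sqrt{18632346}}{138}$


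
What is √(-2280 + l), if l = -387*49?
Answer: I*√21243 ≈ 145.75*I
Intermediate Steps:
l = -18963
√(-2280 + l) = √(-2280 - 18963) = √(-21243) = I*√21243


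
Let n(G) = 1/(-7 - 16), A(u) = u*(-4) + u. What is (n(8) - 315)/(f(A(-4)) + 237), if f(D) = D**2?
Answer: -7246/8763 ≈ -0.82689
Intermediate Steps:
A(u) = -3*u (A(u) = -4*u + u = -3*u)
n(G) = -1/23 (n(G) = 1/(-23) = -1/23)
(n(8) - 315)/(f(A(-4)) + 237) = (-1/23 - 315)/((-3*(-4))**2 + 237) = -7246/(23*(12**2 + 237)) = -7246/(23*(144 + 237)) = -7246/23/381 = -7246/23*1/381 = -7246/8763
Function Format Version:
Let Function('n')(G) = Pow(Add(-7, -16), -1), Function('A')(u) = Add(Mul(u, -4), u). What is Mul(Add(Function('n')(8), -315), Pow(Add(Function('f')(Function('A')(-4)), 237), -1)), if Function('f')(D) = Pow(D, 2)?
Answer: Rational(-7246, 8763) ≈ -0.82689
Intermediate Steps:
Function('A')(u) = Mul(-3, u) (Function('A')(u) = Add(Mul(-4, u), u) = Mul(-3, u))
Function('n')(G) = Rational(-1, 23) (Function('n')(G) = Pow(-23, -1) = Rational(-1, 23))
Mul(Add(Function('n')(8), -315), Pow(Add(Function('f')(Function('A')(-4)), 237), -1)) = Mul(Add(Rational(-1, 23), -315), Pow(Add(Pow(Mul(-3, -4), 2), 237), -1)) = Mul(Rational(-7246, 23), Pow(Add(Pow(12, 2), 237), -1)) = Mul(Rational(-7246, 23), Pow(Add(144, 237), -1)) = Mul(Rational(-7246, 23), Pow(381, -1)) = Mul(Rational(-7246, 23), Rational(1, 381)) = Rational(-7246, 8763)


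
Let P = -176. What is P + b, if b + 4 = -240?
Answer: -420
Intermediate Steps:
b = -244 (b = -4 - 240 = -244)
P + b = -176 - 244 = -420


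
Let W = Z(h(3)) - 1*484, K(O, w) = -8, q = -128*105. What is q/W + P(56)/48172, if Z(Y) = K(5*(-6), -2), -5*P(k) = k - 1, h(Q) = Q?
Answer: 53952189/1975052 ≈ 27.317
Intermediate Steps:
q = -13440
P(k) = ⅕ - k/5 (P(k) = -(k - 1)/5 = -(-1 + k)/5 = ⅕ - k/5)
Z(Y) = -8
W = -492 (W = -8 - 1*484 = -8 - 484 = -492)
q/W + P(56)/48172 = -13440/(-492) + (⅕ - ⅕*56)/48172 = -13440*(-1/492) + (⅕ - 56/5)*(1/48172) = 1120/41 - 11*1/48172 = 1120/41 - 11/48172 = 53952189/1975052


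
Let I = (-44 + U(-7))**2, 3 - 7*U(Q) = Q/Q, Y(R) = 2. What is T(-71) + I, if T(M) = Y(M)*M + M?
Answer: 83199/49 ≈ 1697.9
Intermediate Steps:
U(Q) = 2/7 (U(Q) = 3/7 - Q/(7*Q) = 3/7 - 1/7*1 = 3/7 - 1/7 = 2/7)
T(M) = 3*M (T(M) = 2*M + M = 3*M)
I = 93636/49 (I = (-44 + 2/7)**2 = (-306/7)**2 = 93636/49 ≈ 1910.9)
T(-71) + I = 3*(-71) + 93636/49 = -213 + 93636/49 = 83199/49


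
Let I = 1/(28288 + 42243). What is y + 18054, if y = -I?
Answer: 1273366673/70531 ≈ 18054.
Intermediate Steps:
I = 1/70531 ≈ 1.4178e-5
y = -1/70531 (y = -1*1/70531 = -1/70531 ≈ -1.4178e-5)
y + 18054 = -1/70531 + 18054 = 1273366673/70531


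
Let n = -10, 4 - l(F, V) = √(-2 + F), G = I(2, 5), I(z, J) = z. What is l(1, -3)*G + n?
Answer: -2 - 2*I ≈ -2.0 - 2.0*I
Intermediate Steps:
G = 2
l(F, V) = 4 - √(-2 + F)
l(1, -3)*G + n = (4 - √(-2 + 1))*2 - 10 = (4 - √(-1))*2 - 10 = (4 - I)*2 - 10 = (8 - 2*I) - 10 = -2 - 2*I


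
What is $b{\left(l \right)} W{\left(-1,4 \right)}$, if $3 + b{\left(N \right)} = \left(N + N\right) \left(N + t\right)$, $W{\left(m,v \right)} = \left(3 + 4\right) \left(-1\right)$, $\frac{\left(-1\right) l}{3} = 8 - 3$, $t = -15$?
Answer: $-6279$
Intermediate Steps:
$l = -15$ ($l = - 3 \left(8 - 3\right) = \left(-3\right) 5 = -15$)
$W{\left(m,v \right)} = -7$ ($W{\left(m,v \right)} = 7 \left(-1\right) = -7$)
$b{\left(N \right)} = -3 + 2 N \left(-15 + N\right)$ ($b{\left(N \right)} = -3 + \left(N + N\right) \left(N - 15\right) = -3 + 2 N \left(-15 + N\right)$)
$b{\left(l \right)} W{\left(-1,4 \right)} = \left(-3 - -450 + 2 \left(-15\right)^{2}\right) \left(-7\right) = \left(-3 + 450 + 2 \cdot 225\right) \left(-7\right) = \left(-3 + 450 + 450\right) \left(-7\right) = 897 \left(-7\right) = -6279$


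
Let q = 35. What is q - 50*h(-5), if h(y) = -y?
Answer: -215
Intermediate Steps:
q - 50*h(-5) = 35 - (-50)*(-5) = 35 - 50*5 = 35 - 250 = -215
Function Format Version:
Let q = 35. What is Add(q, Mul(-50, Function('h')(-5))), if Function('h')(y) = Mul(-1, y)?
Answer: -215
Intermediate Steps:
Add(q, Mul(-50, Function('h')(-5))) = Add(35, Mul(-50, Mul(-1, -5))) = Add(35, Mul(-50, 5)) = Add(35, -250) = -215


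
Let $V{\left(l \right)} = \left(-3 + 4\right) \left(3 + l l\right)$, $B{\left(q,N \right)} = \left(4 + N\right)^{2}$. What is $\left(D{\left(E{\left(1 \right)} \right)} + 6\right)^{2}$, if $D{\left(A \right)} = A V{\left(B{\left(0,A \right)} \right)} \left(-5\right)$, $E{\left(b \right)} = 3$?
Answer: $1299890916$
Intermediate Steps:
$V{\left(l \right)} = 3 + l^{2}$ ($V{\left(l \right)} = 1 \left(3 + l^{2}\right) = 3 + l^{2}$)
$D{\left(A \right)} = - 5 A \left(3 + \left(4 + A\right)^{4}\right)$ ($D{\left(A \right)} = A \left(3 + \left(\left(4 + A\right)^{2}\right)^{2}\right) \left(-5\right) = A \left(3 + \left(4 + A\right)^{4}\right) \left(-5\right) = - 5 A \left(3 + \left(4 + A\right)^{4}\right)$)
$\left(D{\left(E{\left(1 \right)} \right)} + 6\right)^{2} = \left(\left(-5\right) 3 \left(3 + \left(4 + 3\right)^{4}\right) + 6\right)^{2} = \left(\left(-5\right) 3 \left(3 + 7^{4}\right) + 6\right)^{2} = \left(\left(-5\right) 3 \left(3 + 2401\right) + 6\right)^{2} = \left(\left(-5\right) 3 \cdot 2404 + 6\right)^{2} = \left(-36060 + 6\right)^{2} = \left(-36054\right)^{2} = 1299890916$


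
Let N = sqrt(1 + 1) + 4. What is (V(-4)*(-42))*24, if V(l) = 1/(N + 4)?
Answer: -4032/31 + 504*sqrt(2)/31 ≈ -107.07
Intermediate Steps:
N = 4 + sqrt(2) (N = sqrt(2) + 4 = 4 + sqrt(2) ≈ 5.4142)
V(l) = 1/(8 + sqrt(2)) (V(l) = 1/((4 + sqrt(2)) + 4) = 1/(8 + sqrt(2)))
(V(-4)*(-42))*24 = ((4/31 - sqrt(2)/62)*(-42))*24 = (-168/31 + 21*sqrt(2)/31)*24 = -4032/31 + 504*sqrt(2)/31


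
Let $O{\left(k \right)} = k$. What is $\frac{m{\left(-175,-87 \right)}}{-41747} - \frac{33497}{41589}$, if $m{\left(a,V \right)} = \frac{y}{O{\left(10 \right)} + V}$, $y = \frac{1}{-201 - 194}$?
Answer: $- \frac{42532313504074}{52807009122945} \approx -0.80543$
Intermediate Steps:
$y = - \frac{1}{395}$ ($y = \frac{1}{-395} = - \frac{1}{395} \approx -0.0025316$)
$m{\left(a,V \right)} = - \frac{1}{395 \left(10 + V\right)}$
$\frac{m{\left(-175,-87 \right)}}{-41747} - \frac{33497}{41589} = \frac{\left(-1\right) \frac{1}{3950 + 395 \left(-87\right)}}{-41747} - \frac{33497}{41589} = - \frac{1}{3950 - 34365} \left(- \frac{1}{41747}\right) - \frac{33497}{41589} = - \frac{1}{-30415} \left(- \frac{1}{41747}\right) - \frac{33497}{41589} = \left(-1\right) \left(- \frac{1}{30415}\right) \left(- \frac{1}{41747}\right) - \frac{33497}{41589} = \frac{1}{30415} \left(- \frac{1}{41747}\right) - \frac{33497}{41589} = - \frac{1}{1269735005} - \frac{33497}{41589} = - \frac{42532313504074}{52807009122945}$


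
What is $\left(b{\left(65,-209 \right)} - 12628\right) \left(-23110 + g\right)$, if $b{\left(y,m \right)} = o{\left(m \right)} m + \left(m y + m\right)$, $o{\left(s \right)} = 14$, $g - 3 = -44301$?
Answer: $1978289984$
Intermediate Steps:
$g = -44298$ ($g = 3 - 44301 = -44298$)
$b{\left(y,m \right)} = 15 m + m y$ ($b{\left(y,m \right)} = 14 m + \left(m y + m\right) = 14 m + \left(m + m y\right) = 15 m + m y$)
$\left(b{\left(65,-209 \right)} - 12628\right) \left(-23110 + g\right) = \left(- 209 \left(15 + 65\right) - 12628\right) \left(-23110 - 44298\right) = \left(\left(-209\right) 80 - 12628\right) \left(-67408\right) = \left(-16720 - 12628\right) \left(-67408\right) = \left(-29348\right) \left(-67408\right) = 1978289984$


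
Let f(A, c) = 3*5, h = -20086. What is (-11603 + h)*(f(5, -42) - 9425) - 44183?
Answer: 298149307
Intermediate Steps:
f(A, c) = 15
(-11603 + h)*(f(5, -42) - 9425) - 44183 = (-11603 - 20086)*(15 - 9425) - 44183 = -31689*(-9410) - 44183 = 298193490 - 44183 = 298149307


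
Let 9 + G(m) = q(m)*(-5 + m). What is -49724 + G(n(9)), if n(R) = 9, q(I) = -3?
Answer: -49745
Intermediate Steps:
G(m) = 6 - 3*m (G(m) = -9 - 3*(-5 + m) = -9 + (15 - 3*m) = 6 - 3*m)
-49724 + G(n(9)) = -49724 + (6 - 3*9) = -49724 + (6 - 27) = -49724 - 21 = -49745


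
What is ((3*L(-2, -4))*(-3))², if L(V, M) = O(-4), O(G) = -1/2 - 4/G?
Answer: 81/4 ≈ 20.250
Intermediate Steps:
O(G) = -½ - 4/G (O(G) = -1*½ - 4/G = -½ - 4/G)
L(V, M) = ½ (L(V, M) = (½)*(-8 - 1*(-4))/(-4) = (½)*(-¼)*(-8 + 4) = (½)*(-¼)*(-4) = ½)
((3*L(-2, -4))*(-3))² = ((3*(½))*(-3))² = ((3/2)*(-3))² = (-9/2)² = 81/4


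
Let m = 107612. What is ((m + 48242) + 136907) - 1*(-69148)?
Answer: 361909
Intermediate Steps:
((m + 48242) + 136907) - 1*(-69148) = ((107612 + 48242) + 136907) - 1*(-69148) = (155854 + 136907) + 69148 = 292761 + 69148 = 361909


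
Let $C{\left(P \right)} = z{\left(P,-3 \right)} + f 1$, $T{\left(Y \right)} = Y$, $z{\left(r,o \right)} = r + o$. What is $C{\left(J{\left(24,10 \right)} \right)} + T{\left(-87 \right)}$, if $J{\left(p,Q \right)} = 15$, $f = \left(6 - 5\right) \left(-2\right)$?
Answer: $-77$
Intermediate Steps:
$f = -2$ ($f = 1 \left(-2\right) = -2$)
$z{\left(r,o \right)} = o + r$
$C{\left(P \right)} = -5 + P$ ($C{\left(P \right)} = \left(-3 + P\right) - 2 = -5 + P$)
$C{\left(J{\left(24,10 \right)} \right)} + T{\left(-87 \right)} = \left(-5 + 15\right) - 87 = 10 - 87 = -77$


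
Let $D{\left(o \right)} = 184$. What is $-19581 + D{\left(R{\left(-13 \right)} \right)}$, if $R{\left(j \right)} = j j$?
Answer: $-19397$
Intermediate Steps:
$R{\left(j \right)} = j^{2}$
$-19581 + D{\left(R{\left(-13 \right)} \right)} = -19581 + 184 = -19397$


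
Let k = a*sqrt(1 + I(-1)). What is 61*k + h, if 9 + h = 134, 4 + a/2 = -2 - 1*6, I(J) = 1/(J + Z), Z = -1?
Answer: 125 - 732*sqrt(2) ≈ -910.20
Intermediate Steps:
I(J) = 1/(-1 + J) (I(J) = 1/(J - 1) = 1/(-1 + J))
a = -24 (a = -8 + 2*(-2 - 1*6) = -8 + 2*(-2 - 6) = -8 + 2*(-8) = -8 - 16 = -24)
h = 125 (h = -9 + 134 = 125)
k = -12*sqrt(2) (k = -24*sqrt(1 + 1/(-1 - 1)) = -24*sqrt(1 + 1/(-2)) = -24*sqrt(1 - 1/2) = -12*sqrt(2) ≈ -16.971)
61*k + h = 61*(-12*sqrt(2)) + 125 = -732*sqrt(2) + 125 = 125 - 732*sqrt(2)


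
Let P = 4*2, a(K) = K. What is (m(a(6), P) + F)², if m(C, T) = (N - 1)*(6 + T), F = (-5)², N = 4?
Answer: 4489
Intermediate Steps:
F = 25
P = 8
m(C, T) = 18 + 3*T (m(C, T) = (4 - 1)*(6 + T) = 3*(6 + T) = 18 + 3*T)
(m(a(6), P) + F)² = ((18 + 3*8) + 25)² = ((18 + 24) + 25)² = (42 + 25)² = 67² = 4489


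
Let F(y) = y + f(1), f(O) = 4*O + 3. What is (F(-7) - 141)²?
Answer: 19881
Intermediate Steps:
f(O) = 3 + 4*O
F(y) = 7 + y (F(y) = y + (3 + 4*1) = y + (3 + 4) = y + 7 = 7 + y)
(F(-7) - 141)² = ((7 - 7) - 141)² = (0 - 141)² = (-141)² = 19881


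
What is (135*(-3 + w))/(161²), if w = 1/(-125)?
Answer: -10152/648025 ≈ -0.015666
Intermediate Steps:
w = -1/125 ≈ -0.0080000
(135*(-3 + w))/(161²) = (135*(-3 - 1/125))/(161²) = (135*(-376/125))/25921 = -10152/25*1/25921 = -10152/648025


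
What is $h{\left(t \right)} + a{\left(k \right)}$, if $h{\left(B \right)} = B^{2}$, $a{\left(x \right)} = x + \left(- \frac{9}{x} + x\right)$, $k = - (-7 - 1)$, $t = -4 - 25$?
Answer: $\frac{6847}{8} \approx 855.88$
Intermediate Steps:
$t = -29$ ($t = -4 - 25 = -29$)
$k = 8$ ($k = - (-7 - 1) = \left(-1\right) \left(-8\right) = 8$)
$a{\left(x \right)} = - \frac{9}{x} + 2 x$ ($a{\left(x \right)} = x + \left(x - \frac{9}{x}\right) = - \frac{9}{x} + 2 x$)
$h{\left(t \right)} + a{\left(k \right)} = \left(-29\right)^{2} + \left(- \frac{9}{8} + 2 \cdot 8\right) = 841 + \left(\left(-9\right) \frac{1}{8} + 16\right) = 841 + \left(- \frac{9}{8} + 16\right) = 841 + \frac{119}{8} = \frac{6847}{8}$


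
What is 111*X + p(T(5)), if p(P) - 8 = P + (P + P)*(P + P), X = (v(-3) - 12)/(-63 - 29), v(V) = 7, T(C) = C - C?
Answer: 1291/92 ≈ 14.033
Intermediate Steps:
T(C) = 0
X = 5/92 (X = (7 - 12)/(-63 - 29) = -5/(-92) = -5*(-1/92) = 5/92 ≈ 0.054348)
p(P) = 8 + P + 4*P**2 (p(P) = 8 + (P + (P + P)*(P + P)) = 8 + (P + (2*P)*(2*P)) = 8 + (P + 4*P**2) = 8 + P + 4*P**2)
111*X + p(T(5)) = 111*(5/92) + (8 + 0 + 4*0**2) = 555/92 + (8 + 0 + 4*0) = 555/92 + (8 + 0 + 0) = 555/92 + 8 = 1291/92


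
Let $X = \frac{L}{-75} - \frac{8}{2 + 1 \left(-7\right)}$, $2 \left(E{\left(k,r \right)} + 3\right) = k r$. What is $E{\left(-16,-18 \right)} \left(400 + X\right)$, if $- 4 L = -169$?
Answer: $\frac{5654617}{100} \approx 56546.0$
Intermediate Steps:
$L = \frac{169}{4}$ ($L = \left(- \frac{1}{4}\right) \left(-169\right) = \frac{169}{4} \approx 42.25$)
$E{\left(k,r \right)} = -3 + \frac{k r}{2}$
$X = \frac{311}{300}$ ($X = \frac{169}{4 \left(-75\right)} - \frac{8}{2 + 1 \left(-7\right)} = \frac{169}{4} \left(- \frac{1}{75}\right) - \frac{8}{2 - 7} = - \frac{169}{300} - \frac{8}{-5} = - \frac{169}{300} - - \frac{8}{5} = - \frac{169}{300} + \frac{8}{5} = \frac{311}{300} \approx 1.0367$)
$E{\left(-16,-18 \right)} \left(400 + X\right) = \left(-3 + \frac{1}{2} \left(-16\right) \left(-18\right)\right) \left(400 + \frac{311}{300}\right) = \left(-3 + 144\right) \frac{120311}{300} = 141 \cdot \frac{120311}{300} = \frac{5654617}{100}$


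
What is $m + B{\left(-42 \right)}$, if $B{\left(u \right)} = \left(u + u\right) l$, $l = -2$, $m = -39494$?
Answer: $-39326$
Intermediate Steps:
$B{\left(u \right)} = - 4 u$ ($B{\left(u \right)} = \left(u + u\right) \left(-2\right) = 2 u \left(-2\right) = - 4 u$)
$m + B{\left(-42 \right)} = -39494 - -168 = -39494 + 168 = -39326$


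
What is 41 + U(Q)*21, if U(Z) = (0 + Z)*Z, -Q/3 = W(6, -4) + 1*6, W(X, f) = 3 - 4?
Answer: 4766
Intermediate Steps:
W(X, f) = -1
Q = -15 (Q = -3*(-1 + 1*6) = -3*(-1 + 6) = -3*5 = -15)
U(Z) = Z**2 (U(Z) = Z*Z = Z**2)
41 + U(Q)*21 = 41 + (-15)**2*21 = 41 + 225*21 = 41 + 4725 = 4766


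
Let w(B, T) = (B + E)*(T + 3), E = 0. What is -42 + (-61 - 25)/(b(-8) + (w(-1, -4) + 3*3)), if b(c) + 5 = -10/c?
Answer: -1394/25 ≈ -55.760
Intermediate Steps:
b(c) = -5 - 10/c
w(B, T) = B*(3 + T) (w(B, T) = (B + 0)*(T + 3) = B*(3 + T))
-42 + (-61 - 25)/(b(-8) + (w(-1, -4) + 3*3)) = -42 + (-61 - 25)/((-5 - 10/(-8)) + (-(3 - 4) + 3*3)) = -42 - 86/((-5 - 10*(-⅛)) + (-1*(-1) + 9)) = -42 - 86/((-5 + 5/4) + (1 + 9)) = -42 - 86/(-15/4 + 10) = -42 - 86/25/4 = -42 - 86*4/25 = -42 - 344/25 = -1394/25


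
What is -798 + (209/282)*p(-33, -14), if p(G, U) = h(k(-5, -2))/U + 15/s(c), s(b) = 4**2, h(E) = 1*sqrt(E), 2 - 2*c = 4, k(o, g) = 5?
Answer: -1199147/1504 - 209*sqrt(5)/3948 ≈ -797.42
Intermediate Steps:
c = -1 (c = 1 - 1/2*4 = 1 - 2 = -1)
h(E) = sqrt(E)
s(b) = 16
p(G, U) = 15/16 + sqrt(5)/U (p(G, U) = sqrt(5)/U + 15/16 = 15/16 + sqrt(5)/U)
-798 + (209/282)*p(-33, -14) = -798 + (209/282)*(15/16 + sqrt(5)/(-14)) = -798 + (209*(1/282))*(15/16 + sqrt(5)*(-1/14)) = -798 + 209*(15/16 - sqrt(5)/14)/282 = -798 + (1045/1504 - 209*sqrt(5)/3948) = -1199147/1504 - 209*sqrt(5)/3948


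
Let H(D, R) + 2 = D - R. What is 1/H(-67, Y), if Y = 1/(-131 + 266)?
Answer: -135/9316 ≈ -0.014491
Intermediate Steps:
Y = 1/135 ≈ 0.0074074
H(D, R) = -2 + D - R (H(D, R) = -2 + (D - R) = -2 + D - R)
1/H(-67, Y) = 1/(-2 - 67 - 1*1/135) = 1/(-2 - 67 - 1/135) = 1/(-9316/135) = -135/9316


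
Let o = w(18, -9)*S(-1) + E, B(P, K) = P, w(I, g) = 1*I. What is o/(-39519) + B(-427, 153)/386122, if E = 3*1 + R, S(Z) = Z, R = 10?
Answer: -14944003/15259155318 ≈ -0.00097935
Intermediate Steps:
w(I, g) = I
E = 13 (E = 3*1 + 10 = 3 + 10 = 13)
o = -5 (o = 18*(-1) + 13 = -18 + 13 = -5)
o/(-39519) + B(-427, 153)/386122 = -5/(-39519) - 427/386122 = -5*(-1/39519) - 427*1/386122 = 5/39519 - 427/386122 = -14944003/15259155318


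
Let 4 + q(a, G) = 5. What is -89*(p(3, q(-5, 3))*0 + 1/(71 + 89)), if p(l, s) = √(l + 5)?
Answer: -89/160 ≈ -0.55625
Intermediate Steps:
q(a, G) = 1 (q(a, G) = -4 + 5 = 1)
p(l, s) = √(5 + l)
-89*(p(3, q(-5, 3))*0 + 1/(71 + 89)) = -89*(√(5 + 3)*0 + 1/(71 + 89)) = -89*(√8*0 + 1/160) = -89*((2*√2)*0 + 1/160) = -89*(0 + 1/160) = -89*1/160 = -89/160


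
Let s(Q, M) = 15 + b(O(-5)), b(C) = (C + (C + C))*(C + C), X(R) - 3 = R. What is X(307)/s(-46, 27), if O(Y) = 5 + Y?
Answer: 62/3 ≈ 20.667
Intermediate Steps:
X(R) = 3 + R
b(C) = 6*C² (b(C) = (C + 2*C)*(2*C) = (3*C)*(2*C) = 6*C²)
s(Q, M) = 15 (s(Q, M) = 15 + 6*(5 - 5)² = 15 + 6*0² = 15 + 6*0 = 15 + 0 = 15)
X(307)/s(-46, 27) = (3 + 307)/15 = 310*(1/15) = 62/3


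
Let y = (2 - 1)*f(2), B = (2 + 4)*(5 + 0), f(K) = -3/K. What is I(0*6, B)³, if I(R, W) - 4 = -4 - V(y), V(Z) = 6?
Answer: -216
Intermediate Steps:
B = 30 (B = 6*5 = 30)
y = -3/2 (y = (2 - 1)*(-3/2) = 1*(-3*½) = 1*(-3/2) = -3/2 ≈ -1.5000)
I(R, W) = -6 (I(R, W) = 4 + (-4 - 1*6) = 4 + (-4 - 6) = 4 - 10 = -6)
I(0*6, B)³ = (-6)³ = -216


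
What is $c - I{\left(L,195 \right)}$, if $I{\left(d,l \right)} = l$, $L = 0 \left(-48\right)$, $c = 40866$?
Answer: $40671$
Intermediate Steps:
$L = 0$
$c - I{\left(L,195 \right)} = 40866 - 195 = 40671$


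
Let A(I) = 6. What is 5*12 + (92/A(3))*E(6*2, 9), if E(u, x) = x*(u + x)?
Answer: 2958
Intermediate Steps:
5*12 + (92/A(3))*E(6*2, 9) = 5*12 + (92/6)*(9*(6*2 + 9)) = 60 + (92*(⅙))*(9*(12 + 9)) = 60 + 46*(9*21)/3 = 60 + (46/3)*189 = 60 + 2898 = 2958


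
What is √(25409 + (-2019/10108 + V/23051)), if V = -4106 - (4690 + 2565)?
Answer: √19494965440136795/875938 ≈ 159.40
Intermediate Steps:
V = -11361 (V = -4106 - 1*7255 = -4106 - 7255 = -11361)
√(25409 + (-2019/10108 + V/23051)) = √(25409 + (-2019/10108 - 11361/23051)) = √(25409 + (-2019*1/10108 - 11361*1/23051)) = √(25409 + (-2019/10108 - 1623/3293)) = √(25409 - 23053851/33285644) = √(845731874545/33285644) = √19494965440136795/875938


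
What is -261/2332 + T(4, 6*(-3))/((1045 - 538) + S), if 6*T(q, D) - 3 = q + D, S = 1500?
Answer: -1584307/14040972 ≈ -0.11283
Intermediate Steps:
T(q, D) = 1/2 + D/6 + q/6 (T(q, D) = 1/2 + (q + D)/6 = 1/2 + (D + q)/6 = 1/2 + (D/6 + q/6) = 1/2 + D/6 + q/6)
-261/2332 + T(4, 6*(-3))/((1045 - 538) + S) = -261/2332 + (1/2 + (6*(-3))/6 + (1/6)*4)/((1045 - 538) + 1500) = -261*1/2332 + (1/2 + (1/6)*(-18) + 2/3)/(507 + 1500) = -261/2332 + (1/2 - 3 + 2/3)/2007 = -261/2332 - 11/6*1/2007 = -261/2332 - 11/12042 = -1584307/14040972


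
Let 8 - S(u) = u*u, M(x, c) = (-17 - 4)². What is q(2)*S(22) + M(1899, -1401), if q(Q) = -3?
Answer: 1869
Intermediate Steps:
M(x, c) = 441 (M(x, c) = (-21)² = 441)
S(u) = 8 - u² (S(u) = 8 - u*u = 8 - u²)
q(2)*S(22) + M(1899, -1401) = -3*(8 - 1*22²) + 441 = -3*(8 - 1*484) + 441 = -3*(8 - 484) + 441 = -3*(-476) + 441 = 1428 + 441 = 1869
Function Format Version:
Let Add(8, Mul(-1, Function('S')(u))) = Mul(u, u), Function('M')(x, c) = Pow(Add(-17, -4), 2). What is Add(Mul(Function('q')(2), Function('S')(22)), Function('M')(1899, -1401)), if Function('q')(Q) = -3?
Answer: 1869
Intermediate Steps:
Function('M')(x, c) = 441 (Function('M')(x, c) = Pow(-21, 2) = 441)
Function('S')(u) = Add(8, Mul(-1, Pow(u, 2))) (Function('S')(u) = Add(8, Mul(-1, Mul(u, u))) = Add(8, Mul(-1, Pow(u, 2))))
Add(Mul(Function('q')(2), Function('S')(22)), Function('M')(1899, -1401)) = Add(Mul(-3, Add(8, Mul(-1, Pow(22, 2)))), 441) = Add(Mul(-3, Add(8, Mul(-1, 484))), 441) = Add(Mul(-3, Add(8, -484)), 441) = Add(Mul(-3, -476), 441) = Add(1428, 441) = 1869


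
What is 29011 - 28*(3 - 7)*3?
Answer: 29347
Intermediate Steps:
29011 - 28*(3 - 7)*3 = 29011 - 28*(-4*3) = 29011 - 28*(-12) = 29011 - 1*(-336) = 29011 + 336 = 29347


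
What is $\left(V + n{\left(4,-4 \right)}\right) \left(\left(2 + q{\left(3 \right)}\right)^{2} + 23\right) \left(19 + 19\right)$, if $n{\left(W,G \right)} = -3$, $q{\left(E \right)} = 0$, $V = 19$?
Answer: $16416$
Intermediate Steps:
$\left(V + n{\left(4,-4 \right)}\right) \left(\left(2 + q{\left(3 \right)}\right)^{2} + 23\right) \left(19 + 19\right) = \left(19 - 3\right) \left(\left(2 + 0\right)^{2} + 23\right) \left(19 + 19\right) = 16 \left(2^{2} + 23\right) 38 = 16 \left(4 + 23\right) 38 = 16 \cdot 27 \cdot 38 = 16 \cdot 1026 = 16416$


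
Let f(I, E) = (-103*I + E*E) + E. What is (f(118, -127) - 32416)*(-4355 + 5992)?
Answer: -46765816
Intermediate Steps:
f(I, E) = E + E**2 - 103*I (f(I, E) = (-103*I + E**2) + E = (E**2 - 103*I) + E = E + E**2 - 103*I)
(f(118, -127) - 32416)*(-4355 + 5992) = ((-127 + (-127)**2 - 103*118) - 32416)*(-4355 + 5992) = ((-127 + 16129 - 12154) - 32416)*1637 = (3848 - 32416)*1637 = -28568*1637 = -46765816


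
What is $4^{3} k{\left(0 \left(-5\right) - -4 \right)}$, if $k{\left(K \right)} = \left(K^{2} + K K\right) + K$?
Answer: $2304$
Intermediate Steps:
$k{\left(K \right)} = K + 2 K^{2}$ ($k{\left(K \right)} = \left(K^{2} + K^{2}\right) + K = 2 K^{2} + K = K + 2 K^{2}$)
$4^{3} k{\left(0 \left(-5\right) - -4 \right)} = 4^{3} \left(0 \left(-5\right) - -4\right) \left(1 + 2 \left(0 \left(-5\right) - -4\right)\right) = 64 \left(0 + 4\right) \left(1 + 2 \left(0 + 4\right)\right) = 64 \cdot 4 \left(1 + 2 \cdot 4\right) = 64 \cdot 4 \left(1 + 8\right) = 64 \cdot 4 \cdot 9 = 64 \cdot 36 = 2304$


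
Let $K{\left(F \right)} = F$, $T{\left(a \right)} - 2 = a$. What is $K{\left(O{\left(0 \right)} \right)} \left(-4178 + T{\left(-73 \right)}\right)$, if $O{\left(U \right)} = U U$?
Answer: $0$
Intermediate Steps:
$O{\left(U \right)} = U^{2}$
$T{\left(a \right)} = 2 + a$
$K{\left(O{\left(0 \right)} \right)} \left(-4178 + T{\left(-73 \right)}\right) = 0^{2} \left(-4178 + \left(2 - 73\right)\right) = 0 \left(-4178 - 71\right) = 0 \left(-4249\right) = 0$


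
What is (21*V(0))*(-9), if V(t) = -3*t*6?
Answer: 0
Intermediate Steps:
V(t) = -18*t
(21*V(0))*(-9) = (21*(-18*0))*(-9) = (21*0)*(-9) = 0*(-9) = 0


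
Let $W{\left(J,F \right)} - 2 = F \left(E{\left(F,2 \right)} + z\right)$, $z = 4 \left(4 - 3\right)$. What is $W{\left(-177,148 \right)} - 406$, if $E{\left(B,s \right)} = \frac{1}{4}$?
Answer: $225$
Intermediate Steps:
$E{\left(B,s \right)} = \frac{1}{4}$
$z = 4$ ($z = 4 \cdot 1 = 4$)
$W{\left(J,F \right)} = 2 + \frac{17 F}{4}$ ($W{\left(J,F \right)} = 2 + F \left(\frac{1}{4} + 4\right) = 2 + F \frac{17}{4} = 2 + \frac{17 F}{4}$)
$W{\left(-177,148 \right)} - 406 = \left(2 + \frac{17}{4} \cdot 148\right) - 406 = \left(2 + 629\right) - 406 = 631 - 406 = 225$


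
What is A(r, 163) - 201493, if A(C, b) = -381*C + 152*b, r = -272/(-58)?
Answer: -5176609/29 ≈ -1.7850e+5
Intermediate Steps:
r = 136/29 (r = -272*(-1/58) = 136/29 ≈ 4.6897)
A(r, 163) - 201493 = (-381*136/29 + 152*163) - 201493 = (-51816/29 + 24776) - 201493 = 666688/29 - 201493 = -5176609/29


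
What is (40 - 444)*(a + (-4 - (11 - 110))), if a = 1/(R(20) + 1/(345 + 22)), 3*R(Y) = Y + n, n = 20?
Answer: -563978344/14683 ≈ -38410.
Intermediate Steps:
R(Y) = 20/3 + Y/3 (R(Y) = (Y + 20)/3 = (20 + Y)/3 = 20/3 + Y/3)
a = 1101/14683 (a = 1/((20/3 + (⅓)*20) + 1/(345 + 22)) = 1/((20/3 + 20/3) + 1/367) = 1/(40/3 + 1/367) = 1/(14683/1101) = 1101/14683 ≈ 0.074985)
(40 - 444)*(a + (-4 - (11 - 110))) = (40 - 444)*(1101/14683 + (-4 - (11 - 110))) = -404*(1101/14683 + (-4 - 1*(-99))) = -404*(1101/14683 + (-4 + 99)) = -404*(1101/14683 + 95) = -404*1395986/14683 = -563978344/14683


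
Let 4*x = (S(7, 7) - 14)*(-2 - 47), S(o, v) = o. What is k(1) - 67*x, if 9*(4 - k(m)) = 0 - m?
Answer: -206681/36 ≈ -5741.1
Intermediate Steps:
x = 343/4 (x = ((7 - 14)*(-2 - 47))/4 = (-7*(-49))/4 = (¼)*343 = 343/4 ≈ 85.750)
k(m) = 4 + m/9 (k(m) = 4 - (0 - m)/9 = 4 - (-1)*m/9 = 4 + m/9)
k(1) - 67*x = (4 + (⅑)*1) - 67*343/4 = (4 + ⅑) - 22981/4 = 37/9 - 22981/4 = -206681/36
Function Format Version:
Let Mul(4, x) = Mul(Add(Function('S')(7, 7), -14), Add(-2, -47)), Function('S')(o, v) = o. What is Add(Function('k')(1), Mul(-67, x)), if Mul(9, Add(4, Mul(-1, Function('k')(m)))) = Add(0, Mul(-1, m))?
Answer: Rational(-206681, 36) ≈ -5741.1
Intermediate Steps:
x = Rational(343, 4) (x = Mul(Rational(1, 4), Mul(Add(7, -14), Add(-2, -47))) = Mul(Rational(1, 4), Mul(-7, -49)) = Mul(Rational(1, 4), 343) = Rational(343, 4) ≈ 85.750)
Function('k')(m) = Add(4, Mul(Rational(1, 9), m)) (Function('k')(m) = Add(4, Mul(Rational(-1, 9), Add(0, Mul(-1, m)))) = Add(4, Mul(Rational(-1, 9), Mul(-1, m))) = Add(4, Mul(Rational(1, 9), m)))
Add(Function('k')(1), Mul(-67, x)) = Add(Add(4, Mul(Rational(1, 9), 1)), Mul(-67, Rational(343, 4))) = Add(Add(4, Rational(1, 9)), Rational(-22981, 4)) = Add(Rational(37, 9), Rational(-22981, 4)) = Rational(-206681, 36)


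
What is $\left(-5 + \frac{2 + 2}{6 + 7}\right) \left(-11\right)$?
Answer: $\frac{671}{13} \approx 51.615$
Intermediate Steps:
$\left(-5 + \frac{2 + 2}{6 + 7}\right) \left(-11\right) = \left(-5 + \frac{4}{13}\right) \left(-11\right) = \left(- \frac{61}{13}\right) \left(-11\right) = \frac{671}{13}$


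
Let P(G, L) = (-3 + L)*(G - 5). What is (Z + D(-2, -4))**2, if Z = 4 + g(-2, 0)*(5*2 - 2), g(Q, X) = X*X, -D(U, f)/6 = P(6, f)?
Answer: 2116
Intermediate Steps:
P(G, L) = (-5 + G)*(-3 + L) (P(G, L) = (-3 + L)*(-5 + G) = (-5 + G)*(-3 + L))
D(U, f) = 18 - 6*f (D(U, f) = -6*(15 - 5*f - 3*6 + 6*f) = -6*(15 - 5*f - 18 + 6*f) = -6*(-3 + f) = 18 - 6*f)
g(Q, X) = X**2
Z = 4 (Z = 4 + 0**2*(5*2 - 2) = 4 + 0*(10 - 2) = 4 + 0*8 = 4 + 0 = 4)
(Z + D(-2, -4))**2 = (4 + (18 - 6*(-4)))**2 = (4 + (18 + 24))**2 = (4 + 42)**2 = 46**2 = 2116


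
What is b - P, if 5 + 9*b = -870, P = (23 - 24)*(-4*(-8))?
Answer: -587/9 ≈ -65.222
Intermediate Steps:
P = -32 (P = -1*32 = -32)
b = -875/9 (b = -5/9 + (⅑)*(-870) = -5/9 - 290/3 = -875/9 ≈ -97.222)
b - P = -875/9 - 1*(-32) = -875/9 + 32 = -587/9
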